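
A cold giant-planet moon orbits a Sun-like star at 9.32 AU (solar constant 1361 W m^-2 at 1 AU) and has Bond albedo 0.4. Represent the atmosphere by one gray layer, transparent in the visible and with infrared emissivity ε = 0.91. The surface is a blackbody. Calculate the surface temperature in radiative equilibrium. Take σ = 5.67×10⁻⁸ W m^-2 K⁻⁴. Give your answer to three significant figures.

93.4 K

By the inverse-square law, S = 1361/9.32² = 15.67 W m^-2.
At the top of the atmosphere, σT_e⁴ = S(1−α)/4 = 2.350 W m^-2, giving T_e = 80.24 K.
The surface balance (absorbed SW + ε·downward IR = σT_s⁴) with T_a⁴ = T_s⁴/2 reduces to T_s = T_e·[2/(2−ε)]^¼ = 93.39 K.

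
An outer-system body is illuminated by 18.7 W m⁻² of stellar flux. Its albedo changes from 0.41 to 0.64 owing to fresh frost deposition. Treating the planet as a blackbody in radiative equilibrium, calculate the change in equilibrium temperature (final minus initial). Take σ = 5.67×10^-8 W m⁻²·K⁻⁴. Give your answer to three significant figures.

With α = 0.41, T₁ = 83.51 K.
After:  T₂ = [18.70·0.36/(4σ)]^(1/4) = 73.81 K.
Change: 73.81 − 83.51 = -9.703 K.

-9.70 K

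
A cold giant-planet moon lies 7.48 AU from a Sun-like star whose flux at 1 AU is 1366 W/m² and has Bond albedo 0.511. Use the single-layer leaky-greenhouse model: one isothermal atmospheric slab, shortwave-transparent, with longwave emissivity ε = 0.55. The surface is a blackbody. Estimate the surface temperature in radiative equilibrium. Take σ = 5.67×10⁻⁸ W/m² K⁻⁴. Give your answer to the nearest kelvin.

Flux at the orbit: S = 1366/(7.48)² = 24.41 W/m².
The planet radiates to space at T_e = [S(1−α)/(4σ)]^(1/4) = 85.18 K.
For a single slab of emissivity ε, T_s⁴ = 2T_e⁴/(2−ε); thus T_s = 85.18·(1.379)^(1/4) = 92.31 K.

92 kelvin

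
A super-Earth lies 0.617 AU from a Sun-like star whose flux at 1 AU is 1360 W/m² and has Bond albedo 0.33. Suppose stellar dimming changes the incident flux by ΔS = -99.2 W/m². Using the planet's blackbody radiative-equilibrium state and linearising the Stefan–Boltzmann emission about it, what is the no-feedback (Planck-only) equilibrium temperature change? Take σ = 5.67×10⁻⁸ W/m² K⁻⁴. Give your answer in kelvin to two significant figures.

-2.2 K

By the inverse-square law, S = 1360/0.617² = 3572 W/m².
Reference equilibrium: T_e = [S(1−α)/(4σ)]^(1/4) = 320.5 K.
ΔF = Δ[S(1−α)]/4 = (1−0.33)·-99.2/4 = -16.62 W/m².
The Planck feedback parameter is 4σT_e³ = 7.468 W/m²/K.
Hence the no-feedback warming is ΔF/(4σT_e³) = -2.23 K.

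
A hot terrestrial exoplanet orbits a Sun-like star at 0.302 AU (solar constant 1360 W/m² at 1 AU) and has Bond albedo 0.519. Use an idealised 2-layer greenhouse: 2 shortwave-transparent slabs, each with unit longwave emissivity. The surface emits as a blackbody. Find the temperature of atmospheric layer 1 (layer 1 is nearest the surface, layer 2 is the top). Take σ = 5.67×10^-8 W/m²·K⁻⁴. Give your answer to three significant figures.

501 K

Irradiance scales as 1/d², so S = 1360 W/m² × (1/0.302)² = 14910 W/m².
OLR = S(1−α)/4 = 1793 W/m²; the top layer radiates at T_e = 421.7 K.
In the N-layer model, layer k (counted from the surface) has T_k = (N+1−k)^(1/4)·T_e.
T_1 = (2)^(1/4)·421.7 = 501.5 K.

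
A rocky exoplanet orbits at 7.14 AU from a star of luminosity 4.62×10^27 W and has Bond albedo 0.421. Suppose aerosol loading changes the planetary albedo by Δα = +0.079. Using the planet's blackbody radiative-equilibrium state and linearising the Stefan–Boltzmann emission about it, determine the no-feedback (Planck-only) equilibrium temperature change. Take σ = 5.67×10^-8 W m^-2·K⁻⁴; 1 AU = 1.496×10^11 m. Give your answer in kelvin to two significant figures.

-5.8 K

d = 7.14 × 1.496×10^11 m = 1.068×10^12 m.
Spreading L over a sphere of radius d: S = 4.62×10^27/(4π·1.07×10^12²) = 322.2 W m^-2.
The baseline emission temperature is T_e = 169.4 K.
ΔF = −(S/4)Δα = −(322.2/4)×(+0.079) = -6.364 W m^-2.
Planck response: λ_P = 4σT_e³ = 4·5.67×10⁻⁸·(169.4)³ = 1.102 W m^-2/K.
Hence the no-feedback warming is ΔF/(4σT_e³) = -5.78 K.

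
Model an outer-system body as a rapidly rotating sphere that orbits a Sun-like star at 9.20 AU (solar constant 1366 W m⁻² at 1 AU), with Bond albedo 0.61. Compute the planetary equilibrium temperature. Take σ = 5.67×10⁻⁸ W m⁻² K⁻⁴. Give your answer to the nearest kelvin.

73 kelvin

Irradiance scales as 1/d², so S = 1366 W m⁻² × (1/9.20)² = 16.14 W m⁻².
Averaging over the sphere, the absorbed flux is S(1−α)/4 = 1.574 W m⁻².
Balancing against σT⁴: T = (1.574/5.67×10⁻⁸)^(1/4) = 72.58 K.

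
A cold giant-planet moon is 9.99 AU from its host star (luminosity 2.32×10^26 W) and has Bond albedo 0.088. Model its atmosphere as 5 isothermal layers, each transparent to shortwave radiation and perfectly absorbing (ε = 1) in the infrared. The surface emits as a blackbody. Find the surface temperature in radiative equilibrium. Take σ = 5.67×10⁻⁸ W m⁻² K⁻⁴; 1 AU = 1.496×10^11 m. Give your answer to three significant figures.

119 K

Orbital distance: d = 9.99 AU = 1.495×10^12 m.
S = L/(4πd²) = 8.266 W m⁻².
The effective emission temperature is T_e = [S(1−α)/(4σ)]^¼ = 75.93 K.
For an N-layer opaque stack, T_s⁴ = (N+1)T_e⁴, hence T_s = (6)^(1/4)×75.93 K = 118.8 K.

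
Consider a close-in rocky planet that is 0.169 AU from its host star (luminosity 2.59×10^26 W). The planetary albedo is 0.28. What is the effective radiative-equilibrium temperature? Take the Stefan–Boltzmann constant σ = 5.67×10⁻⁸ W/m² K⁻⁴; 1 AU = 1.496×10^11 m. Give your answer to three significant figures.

566 K

d = 0.169 × 1.496×10^11 m = 2.528×10^10 m.
Flux at the orbit: S = L/(4πd²) = 2.59×10^26/(4π·(2.53×10^10)²) = 32240 W/m².
Averaging over the sphere, the absorbed flux is S(1−α)/4 = 5804 W/m².
Set σT⁴ = 5804 → T = (5804/σ)^(1/4) = 565.6 K.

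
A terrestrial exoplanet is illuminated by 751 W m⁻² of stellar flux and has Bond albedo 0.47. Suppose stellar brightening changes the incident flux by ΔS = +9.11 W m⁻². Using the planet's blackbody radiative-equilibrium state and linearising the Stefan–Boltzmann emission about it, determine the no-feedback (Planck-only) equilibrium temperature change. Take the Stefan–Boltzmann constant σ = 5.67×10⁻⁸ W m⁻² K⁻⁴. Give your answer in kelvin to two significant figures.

0.62 kelvin

The baseline emission temperature is T_e = 204.7 K.
TOA radiative forcing: ΔF = (1−α)ΔS/4 = 0.53·(+9.11)/4 = 1.207 W m⁻².
Planck response: λ_P = 4σT_e³ = 4·5.67×10⁻⁸·(204.7)³ = 1.945 W m⁻²/K.
So ΔT₀ = 1.207/1.945 = 0.621 K.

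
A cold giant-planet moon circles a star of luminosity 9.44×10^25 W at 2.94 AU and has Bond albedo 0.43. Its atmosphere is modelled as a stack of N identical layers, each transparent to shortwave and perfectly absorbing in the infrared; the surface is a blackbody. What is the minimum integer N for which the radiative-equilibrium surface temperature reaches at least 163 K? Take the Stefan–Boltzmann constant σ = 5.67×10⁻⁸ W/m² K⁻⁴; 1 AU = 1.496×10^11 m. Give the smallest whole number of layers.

7

Orbital distance: d = 2.94 AU = 4.398×10^11 m.
Flux at the orbit: S = L/(4πd²) = 9.44×10^25/(4π·(4.40×10^11)²) = 38.83 W/m².
OLR = S(1−α)/4 = 5.534 W/m²; the top layer radiates at T_e = 99.39 K.
Since T_s⁴ = (N+1)T_e⁴, we need N ≥ (T_s/T_e)⁴ − 1 = 6.233.
Rounding up, N = 7.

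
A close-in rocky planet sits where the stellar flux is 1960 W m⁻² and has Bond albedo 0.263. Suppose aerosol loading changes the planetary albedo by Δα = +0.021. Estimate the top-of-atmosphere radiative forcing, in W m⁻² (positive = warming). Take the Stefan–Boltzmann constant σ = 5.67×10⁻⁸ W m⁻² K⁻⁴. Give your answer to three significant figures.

TOA radiative forcing: ΔF = −S·Δα/4 = −1960·(+0.021)/4 = -10.29 W m⁻².

-10.3 W m⁻²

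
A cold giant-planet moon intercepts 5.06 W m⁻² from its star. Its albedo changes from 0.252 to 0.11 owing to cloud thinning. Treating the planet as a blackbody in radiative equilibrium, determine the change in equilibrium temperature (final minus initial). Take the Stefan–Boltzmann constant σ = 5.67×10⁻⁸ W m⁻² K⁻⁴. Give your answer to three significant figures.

With α = 0.252, T₁ = 63.91 K.
After:  T₂ = [5.060·0.89/(4σ)]^(1/4) = 66.75 K.
ΔT = T₂ − T₁ = 2.839 K.

2.84 kelvin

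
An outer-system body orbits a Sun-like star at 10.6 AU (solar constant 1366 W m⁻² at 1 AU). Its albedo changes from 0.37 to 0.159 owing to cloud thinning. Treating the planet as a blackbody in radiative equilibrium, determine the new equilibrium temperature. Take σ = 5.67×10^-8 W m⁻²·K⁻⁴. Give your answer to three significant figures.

81.9 K

Irradiance scales as 1/d², so S = 1366 W m⁻² × (1/10.6)² = 12.16 W m⁻².
With the new albedo, S(1−α₂)/4 = 2.556 W m⁻², so T₂ = 81.94 K.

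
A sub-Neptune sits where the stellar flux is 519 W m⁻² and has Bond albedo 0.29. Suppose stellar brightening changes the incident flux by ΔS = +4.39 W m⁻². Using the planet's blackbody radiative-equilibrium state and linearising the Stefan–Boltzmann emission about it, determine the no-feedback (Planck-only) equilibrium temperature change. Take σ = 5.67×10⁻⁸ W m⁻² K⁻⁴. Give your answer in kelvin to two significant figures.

Unperturbed T_e = [519.0·(1−0.29)/(4σ)]^¼ = 200.8 K.
Only a fraction (1−α) is absorbed and it's spread over 4πR², so ΔF = (1−α)ΔS/4 = 0.7792 W m⁻².
The Planck feedback parameter is 4σT_e³ = 1.835 W m⁻²/K.
So ΔT₀ = 0.7792/1.835 = 0.425 K.

0.42 K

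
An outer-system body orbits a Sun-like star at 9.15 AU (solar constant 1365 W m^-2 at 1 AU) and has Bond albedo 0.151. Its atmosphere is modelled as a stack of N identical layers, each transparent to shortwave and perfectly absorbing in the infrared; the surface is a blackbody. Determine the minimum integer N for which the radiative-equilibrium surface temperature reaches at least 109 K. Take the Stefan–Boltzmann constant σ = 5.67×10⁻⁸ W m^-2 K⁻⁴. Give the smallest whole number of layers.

By the inverse-square law, S = 1365/9.15² = 16.30 W m^-2.
The effective emission temperature is T_e = [S(1−α)/(4σ)]^¼ = 88.39 K.
Since T_s⁴ = (N+1)T_e⁴, we need N ≥ (T_s/T_e)⁴ − 1 = 1.313.
So N ≥ 1.313; the smallest integer is N = 2.

2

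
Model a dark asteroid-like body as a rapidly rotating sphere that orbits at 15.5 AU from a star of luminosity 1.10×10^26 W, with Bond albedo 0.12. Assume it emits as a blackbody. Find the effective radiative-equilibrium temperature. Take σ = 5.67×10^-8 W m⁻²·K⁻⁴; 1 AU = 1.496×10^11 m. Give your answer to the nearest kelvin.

50 K

Orbital distance: d = 15.5 AU = 2.319×10^12 m.
S = L/(4πd²) = 1.628 W m⁻².
The planet absorbs (1−α)S over its disc πR² and re-emits over 4πR², so the mean absorbed flux is (1−0.12)·1.628/4 = 0.3582 W m⁻².
In equilibrium σT⁴ equals this, so T = 50.13 K.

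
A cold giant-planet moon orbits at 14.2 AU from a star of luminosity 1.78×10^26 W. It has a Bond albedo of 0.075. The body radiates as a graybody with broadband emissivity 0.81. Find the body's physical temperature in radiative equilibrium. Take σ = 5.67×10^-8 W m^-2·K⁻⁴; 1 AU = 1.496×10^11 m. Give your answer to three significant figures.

d = 14.2 × 1.496×10^11 m = 2.124×10^12 m.
Flux at the orbit: S = L/(4πd²) = 1.78×10^26/(4π·(2.12×10^12)²) = 3.139 W m^-2.
The planet absorbs (1−α)S over its disc πR² and re-emits over 4πR², so the mean absorbed flux is (1−0.075)·3.139/4 = 0.7259 W m^-2.
Equating to εσT⁴ with ε = 0.81: T = (0.7259/0.81σ)^(1/4) = 63.05 K.

63.1 kelvin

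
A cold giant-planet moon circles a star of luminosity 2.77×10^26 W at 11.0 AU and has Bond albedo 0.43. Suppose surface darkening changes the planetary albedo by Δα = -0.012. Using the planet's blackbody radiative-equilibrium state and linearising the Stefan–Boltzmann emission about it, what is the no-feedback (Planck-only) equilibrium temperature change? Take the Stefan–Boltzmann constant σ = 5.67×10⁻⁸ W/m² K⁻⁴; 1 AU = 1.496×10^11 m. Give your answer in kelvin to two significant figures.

d = 11.0 × 1.496×10^11 m = 1.646×10^12 m.
S = L/(4πd²) = 8.140 W/m².
Unperturbed T_e = [8.140·(1−0.43)/(4σ)]^¼ = 67.25 K.
The change in absorbed flux is Δ[S(1−α)/4] = −SΔα/4 = 0.02442 W/m².
The Planck feedback parameter is 4σT_e³ = 0.06899 W/m²/K.
ΔT₀ = ΔF/λ_P = 0.02442/0.06899 = 0.354 K.

0.35 K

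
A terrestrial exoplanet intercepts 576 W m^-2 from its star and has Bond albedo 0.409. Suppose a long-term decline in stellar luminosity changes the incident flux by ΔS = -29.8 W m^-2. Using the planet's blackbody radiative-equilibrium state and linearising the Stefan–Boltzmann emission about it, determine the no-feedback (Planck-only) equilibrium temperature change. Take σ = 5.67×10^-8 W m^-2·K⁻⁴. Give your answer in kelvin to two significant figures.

The baseline emission temperature is T_e = 196.8 K.
TOA radiative forcing: ΔF = (1−α)ΔS/4 = 0.591·(-29.8)/4 = -4.403 W m^-2.
The Planck feedback parameter is 4σT_e³ = 1.729 W m^-2/K.
ΔT₀ = ΔF/λ_P = -4.403/1.729 = -2.55 K.

-2.5 K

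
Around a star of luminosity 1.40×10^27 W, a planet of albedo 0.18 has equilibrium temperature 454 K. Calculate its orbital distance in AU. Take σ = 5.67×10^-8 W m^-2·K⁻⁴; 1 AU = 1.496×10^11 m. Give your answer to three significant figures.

The flux needed for this T is 4σT⁴/(1−0.18) = 11750 W m^-2.
S = L/(4πd²) → d = √(L/4πS) = √(1.40×10^27/(4π·11750)) = 9.737×10^10 m = 0.6509 AU.

0.651 AU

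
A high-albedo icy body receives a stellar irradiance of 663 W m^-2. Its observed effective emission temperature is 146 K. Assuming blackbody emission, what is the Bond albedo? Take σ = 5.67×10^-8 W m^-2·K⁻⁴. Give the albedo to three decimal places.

0.845

Energy balance: S(1−α)/4 = σT⁴, so 1−α = 4σT⁴/S.
4σT⁴ = 4·5.67×10⁻⁸·(146)⁴ = 103.1 W m^-2.
1−α = 103.1/663.0 = 0.1554, so α = 0.8446.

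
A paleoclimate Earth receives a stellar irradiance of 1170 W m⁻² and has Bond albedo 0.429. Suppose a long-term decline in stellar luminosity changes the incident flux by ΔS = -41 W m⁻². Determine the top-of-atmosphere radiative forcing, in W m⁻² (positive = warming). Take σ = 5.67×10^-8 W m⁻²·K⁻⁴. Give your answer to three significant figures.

ΔF = Δ[S(1−α)]/4 = (1−0.429)·-41/4 = -5.853 W m⁻².

-5.85 W m⁻²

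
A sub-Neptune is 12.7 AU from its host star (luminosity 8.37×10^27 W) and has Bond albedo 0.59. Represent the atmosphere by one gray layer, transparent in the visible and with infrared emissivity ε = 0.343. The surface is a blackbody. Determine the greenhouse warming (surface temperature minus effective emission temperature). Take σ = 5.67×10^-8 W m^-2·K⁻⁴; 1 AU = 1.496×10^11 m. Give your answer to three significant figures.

6.51 K

d = 12.7 × 1.496×10^11 m = 1.900×10^12 m.
S = L/(4πd²) = 184.5 W m^-2.
The planet radiates to space at T_e = [S(1−α)/(4σ)]^(1/4) = 135.1 K.
For a single slab of emissivity ε, T_s⁴ = 2T_e⁴/(2−ε); thus T_s = 135.1·(1.207)^(1/4) = 141.7 K.
T_s − T_e = 141.7 − 135.1 = 6.508 K.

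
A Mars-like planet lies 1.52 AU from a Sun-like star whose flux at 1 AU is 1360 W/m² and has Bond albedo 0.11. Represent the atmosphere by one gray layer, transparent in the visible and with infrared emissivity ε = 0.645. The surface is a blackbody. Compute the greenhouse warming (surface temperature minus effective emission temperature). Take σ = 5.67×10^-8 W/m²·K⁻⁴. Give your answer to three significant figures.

Irradiance scales as 1/d², so S = 1360 W/m² × (1/1.52)² = 588.6 W/m².
The planet radiates to space at T_e = [S(1−α)/(4σ)]^(1/4) = 219.2 K.
For a single slab of emissivity ε, T_s⁴ = 2T_e⁴/(2−ε); thus T_s = 219.2·(1.476)^(1/4) = 241.6 K.
Greenhouse warming: T_s − T_e = 22.41 K.

22.4 K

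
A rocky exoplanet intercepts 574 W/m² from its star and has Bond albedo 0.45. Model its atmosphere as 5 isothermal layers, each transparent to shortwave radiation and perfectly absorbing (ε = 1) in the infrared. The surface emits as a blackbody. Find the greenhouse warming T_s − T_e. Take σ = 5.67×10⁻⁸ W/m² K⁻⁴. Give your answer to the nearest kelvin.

Top-of-atmosphere balance: σT_e⁴ = S(1−α)/4 = 78.93 W/m² → T_e = 193.2 K.
Surface: T_s = (6)^¼·T_e = 302.3 K.
Warming: T_s − T_e = 109.1 K.

109 K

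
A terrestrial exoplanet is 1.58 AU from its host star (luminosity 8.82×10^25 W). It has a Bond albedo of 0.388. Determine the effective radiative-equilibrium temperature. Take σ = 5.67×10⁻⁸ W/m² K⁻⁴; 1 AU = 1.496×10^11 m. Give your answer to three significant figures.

Orbital distance: d = 1.58 AU = 2.364×10^11 m.
Spreading L over a sphere of radius d: S = 8.82×10^25/(4π·2.36×10^11²) = 125.6 W/m².
Absorbed flux (global mean): S(1−α)/4 = 125.6·0.612/4 = 19.22 W/m².
Balancing against σT⁴: T = (19.22/5.67×10⁻⁸)^(1/4) = 135.7 K.

136 K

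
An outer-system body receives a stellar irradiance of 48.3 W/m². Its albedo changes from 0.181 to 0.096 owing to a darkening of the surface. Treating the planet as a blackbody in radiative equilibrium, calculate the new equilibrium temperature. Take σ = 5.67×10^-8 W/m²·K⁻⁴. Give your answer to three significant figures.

With the new albedo, S(1−α₂)/4 = 10.92 W/m², so T₂ = 117.8 K.

118 K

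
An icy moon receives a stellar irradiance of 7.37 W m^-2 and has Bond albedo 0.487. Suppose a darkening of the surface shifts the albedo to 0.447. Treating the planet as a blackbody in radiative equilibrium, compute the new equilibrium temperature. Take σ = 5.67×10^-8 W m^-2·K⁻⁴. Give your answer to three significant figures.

65.1 K

With the new albedo, S(1−α₂)/4 = 1.019 W m^-2, so T₂ = 65.11 K.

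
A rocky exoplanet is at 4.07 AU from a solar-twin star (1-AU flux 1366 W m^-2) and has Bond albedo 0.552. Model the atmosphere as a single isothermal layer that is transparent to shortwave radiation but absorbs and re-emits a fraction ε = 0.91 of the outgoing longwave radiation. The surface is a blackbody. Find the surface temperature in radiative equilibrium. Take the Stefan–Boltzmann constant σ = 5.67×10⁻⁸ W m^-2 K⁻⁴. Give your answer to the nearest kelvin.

131 K

Irradiance scales as 1/d², so S = 1366 W m^-2 × (1/4.07)² = 82.46 W m^-2.
At the top of the atmosphere, σT_e⁴ = S(1−α)/4 = 9.236 W m^-2, giving T_e = 113.0 K.
Surface balance with a leaky layer gives σT_s⁴ = σT_e⁴·2/(2−ε), so T_s = T_e·[2/(2−0.91)]^(1/4) = 131.5 K.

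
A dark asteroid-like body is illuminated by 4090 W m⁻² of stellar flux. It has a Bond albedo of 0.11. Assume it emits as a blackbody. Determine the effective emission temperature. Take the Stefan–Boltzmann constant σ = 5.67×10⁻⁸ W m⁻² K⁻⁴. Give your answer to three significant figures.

356 K

Averaging over the sphere, the absorbed flux is S(1−α)/4 = 910.0 W m⁻².
Set σT⁴ = 910.0 → T = (910.0/σ)^(1/4) = 355.9 K.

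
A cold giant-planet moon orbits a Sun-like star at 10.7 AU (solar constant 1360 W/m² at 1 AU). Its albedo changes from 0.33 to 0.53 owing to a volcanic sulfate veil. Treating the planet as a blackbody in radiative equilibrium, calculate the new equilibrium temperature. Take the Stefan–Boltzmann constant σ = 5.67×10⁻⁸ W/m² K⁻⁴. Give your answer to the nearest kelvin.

70 K

By the inverse-square law, S = 1360/10.7² = 11.88 W/m².
With the new albedo, S(1−α₂)/4 = 1.396 W/m², so T₂ = 70.44 K.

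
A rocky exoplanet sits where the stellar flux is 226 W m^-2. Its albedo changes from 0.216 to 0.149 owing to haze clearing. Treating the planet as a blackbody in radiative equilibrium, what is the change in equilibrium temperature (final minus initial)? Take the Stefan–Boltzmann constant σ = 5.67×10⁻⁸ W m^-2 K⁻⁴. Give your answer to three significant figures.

3.46 K

Initial: T₁ = [S(1−0.216)/(4σ)]^(1/4) = 167.2 K.
Final:   T₂ = [S(1−0.149)/(4σ)]^(1/4) = 170.6 K.
ΔT = T₂ − T₁ = 3.463 K.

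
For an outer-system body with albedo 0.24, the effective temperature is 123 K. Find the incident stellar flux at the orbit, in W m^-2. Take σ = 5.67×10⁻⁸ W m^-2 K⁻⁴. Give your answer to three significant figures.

68.3 W m^-2

From S(1−α)/4 = σT⁴: S = 4σT⁴/(1−α).
The emitted flux is σT⁴ = 12.98 W m^-2.
S = 4·12.98/0.76 = 68.30 W m^-2.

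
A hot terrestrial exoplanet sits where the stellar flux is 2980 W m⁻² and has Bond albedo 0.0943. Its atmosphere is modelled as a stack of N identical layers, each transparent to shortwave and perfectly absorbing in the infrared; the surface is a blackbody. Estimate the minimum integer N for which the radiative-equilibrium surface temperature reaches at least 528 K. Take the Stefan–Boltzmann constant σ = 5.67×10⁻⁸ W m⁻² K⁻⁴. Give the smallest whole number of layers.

OLR = S(1−α)/4 = 674.7 W m⁻²; the top layer radiates at T_e = 330.3 K.
Since T_s⁴ = (N+1)T_e⁴, we need N ≥ (T_s/T_e)⁴ − 1 = 5.531.
So N ≥ 5.531; the smallest integer is N = 6.

6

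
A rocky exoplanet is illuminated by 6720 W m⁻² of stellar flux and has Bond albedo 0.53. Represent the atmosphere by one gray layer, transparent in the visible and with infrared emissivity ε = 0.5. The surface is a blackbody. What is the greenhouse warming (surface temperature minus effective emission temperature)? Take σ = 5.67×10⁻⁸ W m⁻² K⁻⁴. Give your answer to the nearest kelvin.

The planet radiates to space at T_e = [S(1−α)/(4σ)]^(1/4) = 343.5 K.
For a single slab of emissivity ε, T_s⁴ = 2T_e⁴/(2−ε); thus T_s = 343.5·(1.333)^(1/4) = 369.1 K.
T_s − T_e = 369.1 − 343.5 = 25.62 K.

26 kelvin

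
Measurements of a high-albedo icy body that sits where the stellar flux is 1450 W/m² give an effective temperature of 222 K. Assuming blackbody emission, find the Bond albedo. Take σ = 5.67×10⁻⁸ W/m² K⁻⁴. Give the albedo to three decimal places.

0.620

Rearranging the radiative balance, α = 1 − 4σT⁴/S.
σT⁴ = 137.7 W/m², so 4σT⁴ = 550.9 W/m².
1−α = 550.9/1450 = 0.3799, so α = 0.6201.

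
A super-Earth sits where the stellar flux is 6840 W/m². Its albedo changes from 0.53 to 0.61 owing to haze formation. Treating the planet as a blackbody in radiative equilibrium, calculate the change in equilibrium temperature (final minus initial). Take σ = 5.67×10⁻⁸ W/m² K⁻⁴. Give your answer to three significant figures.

-15.7 kelvin

Initial: T₁ = [S(1−0.53)/(4σ)]^(1/4) = 345.0 K.
After:  T₂ = [6840·0.39/(4σ)]^(1/4) = 329.3 K.
ΔT = T₂ − T₁ = -15.73 K.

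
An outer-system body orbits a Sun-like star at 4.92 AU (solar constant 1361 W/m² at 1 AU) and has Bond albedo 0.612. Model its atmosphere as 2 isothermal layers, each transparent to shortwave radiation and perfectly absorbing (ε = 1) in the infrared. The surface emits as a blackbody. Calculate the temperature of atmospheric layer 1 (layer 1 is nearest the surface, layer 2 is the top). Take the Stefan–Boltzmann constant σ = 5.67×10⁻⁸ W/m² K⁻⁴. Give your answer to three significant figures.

Flux at the orbit: S = 1361/(4.92)² = 56.22 W/m².
The effective emission temperature is T_e = [S(1−α)/(4σ)]^¼ = 99.03 K.
Each opaque layer satisfies 2T_j⁴ = T_{j−1}⁴ + T_{j+1}⁴, giving T_k⁴ = (N+1−k)T_e⁴.
With k = 1: T_1 = (2+1−1)^¼·99.03 K = 117.8 K.

118 kelvin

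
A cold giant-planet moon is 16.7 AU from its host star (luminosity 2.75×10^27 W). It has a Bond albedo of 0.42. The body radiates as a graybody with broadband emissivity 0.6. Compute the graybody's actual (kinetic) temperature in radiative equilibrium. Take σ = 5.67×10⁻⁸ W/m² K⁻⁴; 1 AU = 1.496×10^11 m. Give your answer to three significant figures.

Orbital distance: d = 16.7 AU = 2.498×10^12 m.
S = L/(4πd²) = 35.06 W/m².
The planet absorbs (1−α)S over its disc πR² and re-emits over 4πR², so the mean absorbed flux is (1−0.42)·35.06/4 = 5.084 W/m².
Equating to εσT⁴ with ε = 0.6: T = (5.084/0.6σ)^(1/4) = 110.6 K.

111 K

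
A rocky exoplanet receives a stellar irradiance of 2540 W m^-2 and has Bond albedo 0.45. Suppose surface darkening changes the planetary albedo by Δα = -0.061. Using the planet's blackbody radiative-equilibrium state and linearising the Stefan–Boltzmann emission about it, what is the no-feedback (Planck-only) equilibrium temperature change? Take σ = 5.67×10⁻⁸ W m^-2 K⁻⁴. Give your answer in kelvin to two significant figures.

Unperturbed T_e = [2540·(1−0.45)/(4σ)]^¼ = 280.1 K.
The change in absorbed flux is Δ[S(1−α)/4] = −SΔα/4 = 38.73 W m^-2.
The Planck feedback parameter is 4σT_e³ = 4.987 W m^-2/K.
So ΔT₀ = 38.73/4.987 = 7.77 K.

7.8 kelvin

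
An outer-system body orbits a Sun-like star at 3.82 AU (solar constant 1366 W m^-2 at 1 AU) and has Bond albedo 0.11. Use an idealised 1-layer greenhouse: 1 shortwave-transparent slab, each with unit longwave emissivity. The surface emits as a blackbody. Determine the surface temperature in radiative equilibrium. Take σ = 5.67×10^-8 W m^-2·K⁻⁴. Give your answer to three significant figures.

165 K

Irradiance scales as 1/d², so S = 1366 W m^-2 × (1/3.82)² = 93.61 W m^-2.
Top-of-atmosphere balance: σT_e⁴ = S(1−α)/4 = 20.83 W m^-2 → T_e = 138.4 K.
Layer-by-layer balance gives σT_s⁴ = (N+1)σT_e⁴, so T_s = 2^¼·138.4 = 164.6 K.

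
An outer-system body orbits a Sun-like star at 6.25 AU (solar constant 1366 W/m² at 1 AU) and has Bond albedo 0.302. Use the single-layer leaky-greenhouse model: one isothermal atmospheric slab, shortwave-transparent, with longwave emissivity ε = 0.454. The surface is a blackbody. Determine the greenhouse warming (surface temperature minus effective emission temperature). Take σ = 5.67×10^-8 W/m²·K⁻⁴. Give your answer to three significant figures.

6.77 K

Irradiance scales as 1/d², so S = 1366 W/m² × (1/6.25)² = 34.97 W/m².
At the top of the atmosphere, σT_e⁴ = S(1−α)/4 = 6.102 W/m², giving T_e = 101.9 K.
The surface balance (absorbed SW + ε·downward IR = σT_s⁴) with T_a⁴ = T_s⁴/2 reduces to T_s = T_e·[2/(2−ε)]^¼ = 108.6 K.
The atmosphere warms the surface by 6.772 K.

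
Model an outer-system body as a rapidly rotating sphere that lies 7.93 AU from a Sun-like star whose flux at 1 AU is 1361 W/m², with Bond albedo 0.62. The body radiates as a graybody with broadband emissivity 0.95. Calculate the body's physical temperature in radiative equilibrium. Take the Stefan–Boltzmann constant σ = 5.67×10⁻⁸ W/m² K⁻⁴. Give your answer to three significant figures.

Flux at the orbit: S = 1361/(7.93)² = 21.64 W/m².
Absorbed flux (global mean): S(1−α)/4 = 21.64·0.38/4 = 2.056 W/m².
Radiative balance εσT⁴ = 2.056 gives T = [2.056/(0.95·σ)]^(1/4) = 78.60 K.

78.6 kelvin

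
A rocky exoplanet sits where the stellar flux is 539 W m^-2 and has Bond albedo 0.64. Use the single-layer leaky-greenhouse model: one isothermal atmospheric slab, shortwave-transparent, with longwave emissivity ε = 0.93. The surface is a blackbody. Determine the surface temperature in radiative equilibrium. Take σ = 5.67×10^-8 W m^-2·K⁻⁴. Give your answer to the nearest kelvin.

200 K

At the top of the atmosphere, σT_e⁴ = S(1−α)/4 = 48.51 W m^-2, giving T_e = 171.0 K.
For a single slab of emissivity ε, T_s⁴ = 2T_e⁴/(2−ε); thus T_s = 171.0·(1.869)^(1/4) = 200.0 K.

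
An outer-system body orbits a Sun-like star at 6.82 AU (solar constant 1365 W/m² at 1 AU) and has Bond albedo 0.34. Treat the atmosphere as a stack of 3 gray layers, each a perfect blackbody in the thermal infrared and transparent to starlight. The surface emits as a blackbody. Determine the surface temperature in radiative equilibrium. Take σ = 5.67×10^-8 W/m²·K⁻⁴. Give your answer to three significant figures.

136 kelvin

Flux at the orbit: S = 1365/(6.82)² = 29.35 W/m².
The effective emission temperature is T_e = [S(1−α)/(4σ)]^¼ = 96.13 K.
For an N-layer opaque stack, T_s⁴ = (N+1)T_e⁴, hence T_s = (4)^(1/4)×96.13 K = 136.0 K.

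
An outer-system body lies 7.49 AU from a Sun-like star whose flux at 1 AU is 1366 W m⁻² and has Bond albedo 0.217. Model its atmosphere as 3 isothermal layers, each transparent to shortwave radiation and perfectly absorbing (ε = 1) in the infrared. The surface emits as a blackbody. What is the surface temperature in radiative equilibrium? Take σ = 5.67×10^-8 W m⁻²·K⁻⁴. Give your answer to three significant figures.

Irradiance scales as 1/d², so S = 1366 W m⁻² × (1/7.49)² = 24.35 W m⁻².
The effective emission temperature is T_e = [S(1−α)/(4σ)]^¼ = 95.75 K.
Layer-by-layer balance gives σT_s⁴ = (N+1)σT_e⁴, so T_s = 4^¼·95.75 = 135.4 K.

135 kelvin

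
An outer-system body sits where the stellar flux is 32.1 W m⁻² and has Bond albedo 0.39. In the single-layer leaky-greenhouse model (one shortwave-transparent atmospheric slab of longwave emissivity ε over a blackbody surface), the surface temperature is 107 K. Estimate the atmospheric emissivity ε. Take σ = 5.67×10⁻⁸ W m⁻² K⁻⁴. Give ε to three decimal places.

0.683

First, T_e = [32.10·(1−0.39)/(4σ)]^(1/4) = 96.39 K.
Inverting T_s⁴ = 2T_e⁴/(2−ε): (T_e/T_s)⁴ = 0.6587, so ε = 2(1 − 0.6587) = 0.6827.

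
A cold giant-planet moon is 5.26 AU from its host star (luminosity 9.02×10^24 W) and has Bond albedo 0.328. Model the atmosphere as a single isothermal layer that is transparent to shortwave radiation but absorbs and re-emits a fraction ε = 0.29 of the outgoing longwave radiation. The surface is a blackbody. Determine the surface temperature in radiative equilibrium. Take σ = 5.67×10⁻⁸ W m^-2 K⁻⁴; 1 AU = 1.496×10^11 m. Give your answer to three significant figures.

d = 5.26 × 1.496×10^11 m = 7.869×10^11 m.
Flux at the orbit: S = L/(4πd²) = 9.02×10^24/(4π·(7.87×10^11)²) = 1.159 W m^-2.
Effective emission temperature (TOA balance): σT_e⁴ = S(1−α)/4 = 0.1947 W m^-2 → T_e = 43.05 K.
The surface balance (absorbed SW + ε·downward IR = σT_s⁴) with T_a⁴ = T_s⁴/2 reduces to T_s = T_e·[2/(2−ε)]^¼ = 44.77 K.

44.8 K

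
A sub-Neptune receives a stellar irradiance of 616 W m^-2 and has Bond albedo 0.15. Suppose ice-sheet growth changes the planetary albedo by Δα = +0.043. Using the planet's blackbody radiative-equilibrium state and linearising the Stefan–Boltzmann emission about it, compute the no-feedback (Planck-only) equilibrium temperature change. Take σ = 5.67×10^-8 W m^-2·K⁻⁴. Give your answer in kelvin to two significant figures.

Unperturbed T_e = [616.0·(1−0.15)/(4σ)]^¼ = 219.2 K.
ΔF = −(S/4)Δα = −(616.0/4)×(+0.043) = -6.622 W m^-2.
The Planck feedback parameter is 4σT_e³ = 2.389 W m^-2/K.
Hence the no-feedback warming is ΔF/(4σT_e³) = -2.77 K.

-2.8 kelvin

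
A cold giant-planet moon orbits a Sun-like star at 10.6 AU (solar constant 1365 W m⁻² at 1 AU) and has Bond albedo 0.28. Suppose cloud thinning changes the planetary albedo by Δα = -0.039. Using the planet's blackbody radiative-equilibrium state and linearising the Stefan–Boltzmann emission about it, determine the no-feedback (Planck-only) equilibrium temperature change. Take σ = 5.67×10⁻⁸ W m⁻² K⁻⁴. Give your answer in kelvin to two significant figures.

Irradiance scales as 1/d², so S = 1365 W m⁻² × (1/10.6)² = 12.15 W m⁻².
Unperturbed T_e = [12.15·(1−0.28)/(4σ)]^¼ = 78.80 K.
The change in absorbed flux is Δ[S(1−α)/4] = −SΔα/4 = 0.1184 W m⁻².
Planck response: λ_P = 4σT_e³ = 4·5.67×10⁻⁸·(78.80)³ = 0.1110 W m⁻²/K.
ΔT₀ = ΔF/λ_P = 0.1184/0.1110 = 1.07 K.

1.1 kelvin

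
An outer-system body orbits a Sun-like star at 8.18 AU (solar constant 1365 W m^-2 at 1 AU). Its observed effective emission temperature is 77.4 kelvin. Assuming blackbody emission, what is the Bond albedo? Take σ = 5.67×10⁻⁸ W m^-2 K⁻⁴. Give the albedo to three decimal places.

Irradiance scales as 1/d², so S = 1365 W m^-2 × (1/8.18)² = 20.40 W m^-2.
Rearranging the radiative balance, α = 1 − 4σT⁴/S.
4σT⁴ = 4·5.67×10⁻⁸·(77.4)⁴ = 8.140 W m^-2.
Hence α = 1 − 8.140/20.40 = 0.6010.

0.601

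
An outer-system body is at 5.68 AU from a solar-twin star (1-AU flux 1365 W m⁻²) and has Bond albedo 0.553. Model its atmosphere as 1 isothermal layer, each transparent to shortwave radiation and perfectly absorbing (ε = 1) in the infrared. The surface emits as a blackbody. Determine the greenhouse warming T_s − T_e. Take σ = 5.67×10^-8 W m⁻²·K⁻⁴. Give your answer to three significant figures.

By the inverse-square law, S = 1365/5.68² = 42.31 W m⁻².
OLR = S(1−α)/4 = 4.728 W m⁻²; the top layer radiates at T_e = 95.56 K.
T_s = (N+1)^(1/4)·T_e = 113.6 K.
Warming: T_s − T_e = 18.08 K.

18.1 K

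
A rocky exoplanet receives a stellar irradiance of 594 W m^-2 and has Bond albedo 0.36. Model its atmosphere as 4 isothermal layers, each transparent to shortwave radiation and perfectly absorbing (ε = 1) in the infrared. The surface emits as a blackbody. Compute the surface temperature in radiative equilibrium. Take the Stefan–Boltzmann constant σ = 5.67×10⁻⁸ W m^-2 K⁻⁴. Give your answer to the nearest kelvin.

The effective emission temperature is T_e = [S(1−α)/(4σ)]^¼ = 202.3 K.
For an N-layer opaque stack, T_s⁴ = (N+1)T_e⁴, hence T_s = (5)^(1/4)×202.3 K = 302.6 K.

303 K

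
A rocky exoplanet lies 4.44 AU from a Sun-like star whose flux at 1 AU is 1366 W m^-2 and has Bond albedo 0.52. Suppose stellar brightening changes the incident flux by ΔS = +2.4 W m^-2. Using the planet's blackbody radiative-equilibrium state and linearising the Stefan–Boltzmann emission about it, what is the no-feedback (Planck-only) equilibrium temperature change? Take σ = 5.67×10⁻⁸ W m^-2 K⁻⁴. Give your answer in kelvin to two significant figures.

0.95 K

By the inverse-square law, S = 1366/4.44² = 69.29 W m^-2.
Unperturbed T_e = [69.29·(1−0.52)/(4σ)]^¼ = 110.0 K.
Only a fraction (1−α) is absorbed and it's spread over 4πR², so ΔF = (1−α)ΔS/4 = 0.2880 W m^-2.
Planck response: λ_P = 4σT_e³ = 4·5.67×10⁻⁸·(110.0)³ = 0.3022 W m^-2/K.
Hence the no-feedback warming is ΔF/(4σT_e³) = 0.953 K.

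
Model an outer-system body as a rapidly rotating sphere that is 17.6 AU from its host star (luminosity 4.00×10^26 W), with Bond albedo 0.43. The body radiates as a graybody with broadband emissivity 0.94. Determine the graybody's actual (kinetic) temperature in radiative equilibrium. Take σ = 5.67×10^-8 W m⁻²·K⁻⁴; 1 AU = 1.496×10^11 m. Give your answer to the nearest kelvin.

d = 17.6 × 1.496×10^11 m = 2.633×10^12 m.
S = L/(4πd²) = 4.592 W m⁻².
Absorbed flux (global mean): S(1−α)/4 = 4.592·0.57/4 = 0.6543 W m⁻².
Equating to εσT⁴ with ε = 0.94: T = (0.6543/0.94σ)^(1/4) = 59.19 K.

59 K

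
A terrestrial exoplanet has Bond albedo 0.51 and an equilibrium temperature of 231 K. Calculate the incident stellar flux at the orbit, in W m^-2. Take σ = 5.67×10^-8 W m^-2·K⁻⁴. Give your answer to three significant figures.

1320 W m^-2

Invert the energy balance for S: S = 4σT⁴/(1−α).
σT⁴ = 5.67×10⁻⁸·(231)⁴ = 161.4 W m^-2.
S = 4·161.4/0.49 = 1318 W m^-2.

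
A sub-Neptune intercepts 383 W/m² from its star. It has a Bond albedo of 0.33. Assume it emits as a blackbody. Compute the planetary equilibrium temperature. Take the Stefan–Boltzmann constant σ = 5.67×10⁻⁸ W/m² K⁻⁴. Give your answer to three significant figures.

183 K

The planet absorbs (1−α)S over its disc πR² and re-emits over 4πR², so the mean absorbed flux is (1−0.33)·383.0/4 = 64.15 W/m².
Balancing against σT⁴: T = (64.15/5.67×10⁻⁸)^(1/4) = 183.4 K.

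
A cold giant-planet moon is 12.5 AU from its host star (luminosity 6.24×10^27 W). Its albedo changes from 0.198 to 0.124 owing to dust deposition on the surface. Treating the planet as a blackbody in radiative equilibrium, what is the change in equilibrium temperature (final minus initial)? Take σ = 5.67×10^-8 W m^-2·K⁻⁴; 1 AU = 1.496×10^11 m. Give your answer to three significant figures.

3.34 K

Orbital distance: d = 12.5 AU = 1.870×10^12 m.
Spreading L over a sphere of radius d: S = 6.24×10^27/(4π·1.87×10^12²) = 142.0 W m^-2.
With α = 0.198, T₁ = 149.7 K.
With α = 0.124, T₂ = 153.0 K.
Change: 153.0 − 149.7 = 3.340 K.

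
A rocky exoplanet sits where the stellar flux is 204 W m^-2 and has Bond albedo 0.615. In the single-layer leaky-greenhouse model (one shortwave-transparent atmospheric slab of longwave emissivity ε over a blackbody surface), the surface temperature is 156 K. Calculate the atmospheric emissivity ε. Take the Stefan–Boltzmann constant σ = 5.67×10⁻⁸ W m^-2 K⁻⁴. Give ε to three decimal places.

Effective temperature: T_e = [S(1−α)/(4σ)]^(1/4) = 136.4 K.
Since (2−ε)/2 = (T_e/T_s)⁴ = 0.5847, ε = 0.8306.

0.831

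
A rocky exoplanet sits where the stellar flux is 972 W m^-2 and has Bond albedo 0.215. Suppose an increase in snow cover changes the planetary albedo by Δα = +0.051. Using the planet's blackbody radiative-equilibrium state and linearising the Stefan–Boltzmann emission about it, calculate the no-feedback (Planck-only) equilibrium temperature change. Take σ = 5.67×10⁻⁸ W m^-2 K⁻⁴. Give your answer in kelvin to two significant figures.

-3.9 kelvin

Unperturbed T_e = [972.0·(1−0.215)/(4σ)]^¼ = 240.8 K.
ΔF = −(S/4)Δα = −(972.0/4)×(+0.051) = -12.39 W m^-2.
The Planck feedback parameter is 4σT_e³ = 3.168 W m^-2/K.
ΔT₀ = ΔF/λ_P = -12.39/3.168 = -3.91 K.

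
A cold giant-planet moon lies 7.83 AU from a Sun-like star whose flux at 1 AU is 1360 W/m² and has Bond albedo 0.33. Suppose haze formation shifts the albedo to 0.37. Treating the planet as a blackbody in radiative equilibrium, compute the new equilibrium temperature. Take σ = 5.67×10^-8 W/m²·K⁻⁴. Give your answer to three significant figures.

Irradiance scales as 1/d², so S = 1360 W/m² × (1/7.83)² = 22.18 W/m².
With the new albedo, S(1−α₂)/4 = 3.494 W/m², so T₂ = 88.60 K.

88.6 K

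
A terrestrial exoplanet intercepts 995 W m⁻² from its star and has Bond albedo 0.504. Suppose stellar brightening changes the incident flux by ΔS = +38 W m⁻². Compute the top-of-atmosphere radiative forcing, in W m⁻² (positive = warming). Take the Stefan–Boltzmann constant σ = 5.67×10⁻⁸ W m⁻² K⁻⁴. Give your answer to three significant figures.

ΔF = Δ[S(1−α)]/4 = (1−0.504)·+38/4 = 4.712 W m⁻².

4.71 W m⁻²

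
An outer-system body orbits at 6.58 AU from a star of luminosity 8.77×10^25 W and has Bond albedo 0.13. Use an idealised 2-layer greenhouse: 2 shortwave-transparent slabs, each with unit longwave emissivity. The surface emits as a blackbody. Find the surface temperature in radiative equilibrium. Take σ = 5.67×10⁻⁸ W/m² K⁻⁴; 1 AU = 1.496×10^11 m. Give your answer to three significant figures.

d = 6.58 × 1.496×10^11 m = 9.844×10^11 m.
S = L/(4πd²) = 7.202 W/m².
Top-of-atmosphere balance: σT_e⁴ = S(1−α)/4 = 1.567 W/m² → T_e = 72.50 K.
Layer-by-layer balance gives σT_s⁴ = (N+1)σT_e⁴, so T_s = 3^¼·72.50 = 95.42 K.

95.4 K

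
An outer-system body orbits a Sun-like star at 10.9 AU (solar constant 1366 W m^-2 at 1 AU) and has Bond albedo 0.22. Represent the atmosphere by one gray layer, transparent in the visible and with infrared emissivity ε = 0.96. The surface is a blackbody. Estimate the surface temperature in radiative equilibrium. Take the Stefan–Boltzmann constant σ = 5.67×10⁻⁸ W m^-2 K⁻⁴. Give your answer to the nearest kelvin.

Irradiance scales as 1/d², so S = 1366 W m^-2 × (1/10.9)² = 11.50 W m^-2.
Effective emission temperature (TOA balance): σT_e⁴ = S(1−α)/4 = 2.242 W m^-2 → T_e = 79.30 K.
For a single slab of emissivity ε, T_s⁴ = 2T_e⁴/(2−ε); thus T_s = 79.30·(1.923)^(1/4) = 93.38 K.

93 K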